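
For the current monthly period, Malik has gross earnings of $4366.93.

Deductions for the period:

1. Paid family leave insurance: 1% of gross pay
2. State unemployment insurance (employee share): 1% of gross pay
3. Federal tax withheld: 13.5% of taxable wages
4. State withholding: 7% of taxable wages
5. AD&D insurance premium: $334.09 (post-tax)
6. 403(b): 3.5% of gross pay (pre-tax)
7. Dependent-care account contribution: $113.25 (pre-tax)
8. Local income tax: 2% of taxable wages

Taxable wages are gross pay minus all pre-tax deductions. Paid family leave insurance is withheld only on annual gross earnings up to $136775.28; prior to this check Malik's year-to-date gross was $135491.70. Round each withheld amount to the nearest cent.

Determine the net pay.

$2787.55

403(b): $4366.93 × 0.035 = $152.84
Dependent-care account contribution: $113.25
Pre-tax total = $152.84 + $113.25 = $266.09
Taxable wages = $4366.93 − $266.09 = $4100.84
Federal tax withheld: $4100.84 × 0.135 = $553.61
Local income tax: $4100.84 × 0.02 = $82.02
State withholding: $4100.84 × 0.07 = $287.06
Paid family leave insurance: only $136775.28 − $135491.70 = $1283.58 of this check is subject → $1283.58 × 0.01 = $12.84
State unemployment insurance (employee share): $4366.93 × 0.01 = $43.67
AD&D insurance premium: $334.09
Total deductions = $152.84 + $113.25 + $553.61 + $82.02 + $287.06 + $12.84 + $43.67 + $334.09 = $1579.38
Net pay = $4366.93 − $1579.38 = $2787.55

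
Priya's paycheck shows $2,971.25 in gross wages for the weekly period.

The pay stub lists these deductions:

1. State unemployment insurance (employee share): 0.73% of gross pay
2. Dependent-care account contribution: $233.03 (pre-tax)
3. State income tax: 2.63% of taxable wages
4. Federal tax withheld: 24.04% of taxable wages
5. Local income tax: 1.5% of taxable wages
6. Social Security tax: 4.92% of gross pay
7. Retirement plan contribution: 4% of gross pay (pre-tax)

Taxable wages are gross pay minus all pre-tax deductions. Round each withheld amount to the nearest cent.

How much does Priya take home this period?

$1,713.61

Dependent-care account contribution: $233.03
Retirement plan contribution: $2,971.25 × 0.04 = $118.85
Pre-tax total = $233.03 + $118.85 = $351.88
Taxable wages = $2,971.25 − $351.88 = $2,619.37
Local income tax: $2,619.37 × 0.015 = $39.29
Federal tax withheld: $2,619.37 × 0.2404 = $629.70
State income tax: $2,619.37 × 0.0263 = $68.89
State unemployment insurance (employee share): $2,971.25 × 0.0073 = $21.69
Social Security tax: $2,971.25 × 0.0492 = $146.19
Total deductions = $233.03 + $118.85 + $39.29 + $629.70 + $68.89 + $21.69 + $146.19 = $1,257.64
Net pay = $2,971.25 − $1,257.64 = $1,713.61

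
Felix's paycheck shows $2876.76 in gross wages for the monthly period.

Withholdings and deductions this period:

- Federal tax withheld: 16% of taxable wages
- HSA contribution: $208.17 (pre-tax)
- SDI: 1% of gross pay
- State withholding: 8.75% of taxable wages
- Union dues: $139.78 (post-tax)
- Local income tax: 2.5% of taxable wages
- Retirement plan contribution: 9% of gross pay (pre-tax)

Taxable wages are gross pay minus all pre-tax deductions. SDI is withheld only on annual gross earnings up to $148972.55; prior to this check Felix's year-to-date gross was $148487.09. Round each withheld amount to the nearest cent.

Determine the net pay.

$1608.41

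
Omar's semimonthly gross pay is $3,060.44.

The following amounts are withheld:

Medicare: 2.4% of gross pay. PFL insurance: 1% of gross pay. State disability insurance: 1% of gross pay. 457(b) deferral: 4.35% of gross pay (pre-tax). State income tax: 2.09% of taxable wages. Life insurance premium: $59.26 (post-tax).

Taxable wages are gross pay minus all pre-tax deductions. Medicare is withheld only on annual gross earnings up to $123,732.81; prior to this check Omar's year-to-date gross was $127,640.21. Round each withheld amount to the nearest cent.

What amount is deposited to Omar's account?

457(b) deferral: $3,060.44 × 0.0435 = $133.13
Taxable wages = $3,060.44 − $133.13 = $2,927.31
State income tax: $2,927.31 × 0.0209 = $61.18
Medicare: annual cap $123,732.81 already reached (YTD $127,640.21), so $0.00
State disability insurance: $3,060.44 × 0.01 = $30.60
PFL insurance: $3,060.44 × 0.01 = $30.60
Life insurance premium: $59.26
Total deductions = $133.13 + $61.18 + $0.00 + $30.60 + $30.60 + $59.26 = $314.77
Net pay = $3,060.44 − $314.77 = $2,745.67

$2,745.67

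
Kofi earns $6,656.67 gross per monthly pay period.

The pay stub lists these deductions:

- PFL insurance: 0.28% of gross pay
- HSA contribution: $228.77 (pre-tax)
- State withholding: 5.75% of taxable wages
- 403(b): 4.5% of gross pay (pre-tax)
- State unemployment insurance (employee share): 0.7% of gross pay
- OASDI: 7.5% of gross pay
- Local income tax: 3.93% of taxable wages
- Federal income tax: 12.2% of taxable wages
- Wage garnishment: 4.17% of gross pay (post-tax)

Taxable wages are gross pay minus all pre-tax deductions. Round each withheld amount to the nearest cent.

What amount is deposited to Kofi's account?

$3,945.40

HSA contribution: $228.77
403(b): $6,656.67 × 0.045 = $299.55
Pre-tax total = $228.77 + $299.55 = $528.32
Taxable wages = $6,656.67 − $528.32 = $6,128.35
Local income tax: $6,128.35 × 0.0393 = $240.84
Federal income tax: $6,128.35 × 0.122 = $747.66
State withholding: $6,128.35 × 0.0575 = $352.38
State unemployment insurance (employee share): $6,656.67 × 0.007 = $46.60
PFL insurance: $6,656.67 × 0.0028 = $18.64
OASDI: $6,656.67 × 0.075 = $499.25
Wage garnishment: $6,656.67 × 0.0417 = $277.58
Total deductions = $228.77 + $299.55 + $240.84 + $747.66 + $352.38 + $46.60 + $18.64 + $499.25 + $277.58 = $2,711.27
Net pay = $6,656.67 − $2,711.27 = $3,945.40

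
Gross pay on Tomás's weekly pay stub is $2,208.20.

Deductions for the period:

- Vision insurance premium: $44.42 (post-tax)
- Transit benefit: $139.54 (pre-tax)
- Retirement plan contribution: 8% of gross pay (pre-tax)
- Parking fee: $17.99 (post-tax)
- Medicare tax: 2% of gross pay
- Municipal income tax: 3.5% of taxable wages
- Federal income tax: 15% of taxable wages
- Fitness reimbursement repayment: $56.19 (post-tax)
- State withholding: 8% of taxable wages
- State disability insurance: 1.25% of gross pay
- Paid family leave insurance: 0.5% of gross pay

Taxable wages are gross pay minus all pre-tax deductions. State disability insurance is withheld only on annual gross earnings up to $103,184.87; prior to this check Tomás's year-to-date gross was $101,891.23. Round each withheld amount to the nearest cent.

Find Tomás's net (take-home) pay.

Transit benefit: $139.54
Retirement plan contribution: $2,208.20 × 0.08 = $176.66
Pre-tax total = $139.54 + $176.66 = $316.20
Taxable wages = $2,208.20 − $316.20 = $1,892.00
Municipal income tax: $1,892.00 × 0.035 = $66.22
State withholding: $1,892.00 × 0.08 = $151.36
Federal income tax: $1,892.00 × 0.15 = $283.80
Paid family leave insurance: $2,208.20 × 0.005 = $11.04
Medicare tax: $2,208.20 × 0.02 = $44.16
State disability insurance: only $103,184.87 − $101,891.23 = $1,293.64 of this check is subject → $1,293.64 × 0.0125 = $16.17
Parking fee: $17.99
Fitness reimbursement repayment: $56.19
Vision insurance premium: $44.42
Total deductions = $139.54 + $176.66 + $66.22 + $151.36 + $283.80 + $11.04 + $44.16 + $16.17 + $17.99 + $56.19 + $44.42 = $1,007.55
Net pay = $2,208.20 − $1,007.55 = $1,200.65

$1,200.65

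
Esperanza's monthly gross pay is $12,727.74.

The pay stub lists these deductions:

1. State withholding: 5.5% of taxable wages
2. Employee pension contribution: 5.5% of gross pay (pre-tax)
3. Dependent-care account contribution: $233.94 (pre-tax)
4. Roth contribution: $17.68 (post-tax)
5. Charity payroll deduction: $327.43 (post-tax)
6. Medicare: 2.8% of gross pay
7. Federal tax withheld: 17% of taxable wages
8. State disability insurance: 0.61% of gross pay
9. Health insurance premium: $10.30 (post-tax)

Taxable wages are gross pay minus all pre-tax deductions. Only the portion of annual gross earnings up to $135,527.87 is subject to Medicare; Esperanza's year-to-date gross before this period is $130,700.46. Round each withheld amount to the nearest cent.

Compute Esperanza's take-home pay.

$8,571.95

Dependent-care account contribution: $233.94
Employee pension contribution: $12,727.74 × 0.055 = $700.03
Pre-tax total = $233.94 + $700.03 = $933.97
Taxable wages = $12,727.74 − $933.97 = $11,793.77
State withholding: $11,793.77 × 0.055 = $648.66
Federal tax withheld: $11,793.77 × 0.17 = $2,004.94
State disability insurance: $12,727.74 × 0.0061 = $77.64
Medicare: only $135,527.87 − $130,700.46 = $4,827.41 of this check is subject → $4,827.41 × 0.028 = $135.17
Roth contribution: $17.68
Charity payroll deduction: $327.43
Health insurance premium: $10.30
Total deductions = $233.94 + $700.03 + $648.66 + $2,004.94 + $77.64 + $135.17 + $17.68 + $327.43 + $10.30 = $4,155.79
Net pay = $12,727.74 − $4,155.79 = $8,571.95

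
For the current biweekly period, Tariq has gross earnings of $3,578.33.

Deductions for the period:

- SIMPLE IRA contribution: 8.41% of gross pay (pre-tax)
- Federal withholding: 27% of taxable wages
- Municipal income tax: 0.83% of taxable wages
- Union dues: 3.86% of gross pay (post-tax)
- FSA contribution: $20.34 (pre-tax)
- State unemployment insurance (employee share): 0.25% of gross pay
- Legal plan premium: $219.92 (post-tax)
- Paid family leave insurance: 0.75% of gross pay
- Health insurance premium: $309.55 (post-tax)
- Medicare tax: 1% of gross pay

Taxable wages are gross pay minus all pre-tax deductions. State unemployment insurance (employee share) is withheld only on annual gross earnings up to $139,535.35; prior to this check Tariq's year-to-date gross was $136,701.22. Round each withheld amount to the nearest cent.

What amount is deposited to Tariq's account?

$1,613.32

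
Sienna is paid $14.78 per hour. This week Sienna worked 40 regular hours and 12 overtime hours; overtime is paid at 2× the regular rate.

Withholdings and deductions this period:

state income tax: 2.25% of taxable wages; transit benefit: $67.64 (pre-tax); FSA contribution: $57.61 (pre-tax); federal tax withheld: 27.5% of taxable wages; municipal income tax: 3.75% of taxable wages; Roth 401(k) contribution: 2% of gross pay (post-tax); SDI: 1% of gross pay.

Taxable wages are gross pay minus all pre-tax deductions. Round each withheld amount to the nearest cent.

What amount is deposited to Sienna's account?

$517.36

Regular pay: 40 × $14.78 = $591.20
Overtime pay: 12 × $14.78 × 2 = $354.72
Gross pay = $591.20 + $354.72 = $945.92
FSA contribution: $57.61
Transit benefit: $67.64
Pre-tax total = $57.61 + $67.64 = $125.25
Taxable wages = $945.92 − $125.25 = $820.67
Municipal income tax: $820.67 × 0.0375 = $30.78
State income tax: $820.67 × 0.0225 = $18.47
Federal tax withheld: $820.67 × 0.275 = $225.68
SDI: $945.92 × 0.01 = $9.46
Roth 401(k) contribution: $945.92 × 0.02 = $18.92
Total deductions = $57.61 + $67.64 + $30.78 + $18.47 + $225.68 + $9.46 + $18.92 = $428.56
Net pay = $945.92 − $428.56 = $517.36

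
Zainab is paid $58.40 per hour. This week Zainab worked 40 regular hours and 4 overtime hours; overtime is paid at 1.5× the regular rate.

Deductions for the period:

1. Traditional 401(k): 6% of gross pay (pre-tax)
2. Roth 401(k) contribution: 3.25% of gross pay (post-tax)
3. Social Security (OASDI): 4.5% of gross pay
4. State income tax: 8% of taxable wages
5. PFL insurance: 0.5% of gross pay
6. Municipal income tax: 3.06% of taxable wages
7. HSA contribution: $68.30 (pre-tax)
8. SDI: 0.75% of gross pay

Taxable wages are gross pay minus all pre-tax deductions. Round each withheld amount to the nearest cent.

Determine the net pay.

$1,943.41

Regular pay: 40 × $58.40 = $2,336.00
Overtime pay: 4 × $58.40 × 1.5 = $350.40
Gross pay = $2,336.00 + $350.40 = $2,686.40
HSA contribution: $68.30
Traditional 401(k): $2,686.40 × 0.06 = $161.18
Pre-tax total = $68.30 + $161.18 = $229.48
Taxable wages = $2,686.40 − $229.48 = $2,456.92
State income tax: $2,456.92 × 0.08 = $196.55
Municipal income tax: $2,456.92 × 0.0306 = $75.18
PFL insurance: $2,686.40 × 0.005 = $13.43
Social Security (OASDI): $2,686.40 × 0.045 = $120.89
SDI: $2,686.40 × 0.0075 = $20.15
Roth 401(k) contribution: $2,686.40 × 0.0325 = $87.31
Total deductions = $68.30 + $161.18 + $196.55 + $75.18 + $13.43 + $120.89 + $20.15 + $87.31 = $742.99
Net pay = $2,686.40 − $742.99 = $1,943.41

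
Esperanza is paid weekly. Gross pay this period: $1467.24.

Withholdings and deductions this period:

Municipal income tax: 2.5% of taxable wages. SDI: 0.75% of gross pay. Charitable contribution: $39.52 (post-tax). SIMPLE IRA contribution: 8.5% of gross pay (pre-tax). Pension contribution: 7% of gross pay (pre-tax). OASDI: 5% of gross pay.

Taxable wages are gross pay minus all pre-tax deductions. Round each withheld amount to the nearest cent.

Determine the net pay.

$1084.93

SIMPLE IRA contribution: $1467.24 × 0.085 = $124.72
Pension contribution: $1467.24 × 0.07 = $102.71
Pre-tax total = $124.72 + $102.71 = $227.43
Taxable wages = $1467.24 − $227.43 = $1239.81
Municipal income tax: $1239.81 × 0.025 = $31.00
OASDI: $1467.24 × 0.05 = $73.36
SDI: $1467.24 × 0.0075 = $11.00
Charitable contribution: $39.52
Total deductions = $124.72 + $102.71 + $31.00 + $73.36 + $11.00 + $39.52 = $382.31
Net pay = $1467.24 − $382.31 = $1084.93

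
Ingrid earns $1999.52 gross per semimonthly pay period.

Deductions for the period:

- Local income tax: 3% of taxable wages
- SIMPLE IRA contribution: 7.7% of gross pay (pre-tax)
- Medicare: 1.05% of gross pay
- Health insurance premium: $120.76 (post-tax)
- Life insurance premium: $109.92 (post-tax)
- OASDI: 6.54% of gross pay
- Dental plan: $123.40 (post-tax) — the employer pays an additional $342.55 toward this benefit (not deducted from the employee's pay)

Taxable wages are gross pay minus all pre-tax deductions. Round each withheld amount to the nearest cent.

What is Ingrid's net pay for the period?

SIMPLE IRA contribution: $1999.52 × 0.077 = $153.96
Taxable wages = $1999.52 − $153.96 = $1845.56
Local income tax: $1845.56 × 0.03 = $55.37
Medicare: $1999.52 × 0.0105 = $20.99
OASDI: $1999.52 × 0.0654 = $130.77
Dental plan: $123.40
Life insurance premium: $109.92
Health insurance premium: $120.76
(Employer's $342.55 toward dental plan is not withheld from the employee.)
Total deductions = $153.96 + $55.37 + $20.99 + $130.77 + $123.40 + $109.92 + $120.76 = $715.17
Net pay = $1999.52 − $715.17 = $1284.35

$1284.35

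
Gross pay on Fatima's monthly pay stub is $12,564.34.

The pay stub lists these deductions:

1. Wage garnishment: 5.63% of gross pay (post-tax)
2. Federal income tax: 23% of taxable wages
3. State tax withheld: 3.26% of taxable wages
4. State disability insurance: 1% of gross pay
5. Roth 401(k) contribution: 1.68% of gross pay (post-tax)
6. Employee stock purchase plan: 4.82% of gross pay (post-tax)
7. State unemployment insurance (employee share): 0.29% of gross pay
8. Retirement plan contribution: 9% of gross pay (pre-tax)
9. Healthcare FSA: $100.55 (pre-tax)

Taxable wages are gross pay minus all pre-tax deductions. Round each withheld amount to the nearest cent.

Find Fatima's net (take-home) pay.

$6,670.82

Retirement plan contribution: $12,564.34 × 0.09 = $1,130.79
Healthcare FSA: $100.55
Pre-tax total = $1,130.79 + $100.55 = $1,231.34
Taxable wages = $12,564.34 − $1,231.34 = $11,333.00
Federal income tax: $11,333.00 × 0.23 = $2,606.59
State tax withheld: $11,333.00 × 0.0326 = $369.46
State disability insurance: $12,564.34 × 0.01 = $125.64
State unemployment insurance (employee share): $12,564.34 × 0.0029 = $36.44
Wage garnishment: $12,564.34 × 0.0563 = $707.37
Roth 401(k) contribution: $12,564.34 × 0.0168 = $211.08
Employee stock purchase plan: $12,564.34 × 0.0482 = $605.60
Total deductions = $1,130.79 + $100.55 + $2,606.59 + $369.46 + $125.64 + $36.44 + $707.37 + $211.08 + $605.60 = $5,893.52
Net pay = $12,564.34 − $5,893.52 = $6,670.82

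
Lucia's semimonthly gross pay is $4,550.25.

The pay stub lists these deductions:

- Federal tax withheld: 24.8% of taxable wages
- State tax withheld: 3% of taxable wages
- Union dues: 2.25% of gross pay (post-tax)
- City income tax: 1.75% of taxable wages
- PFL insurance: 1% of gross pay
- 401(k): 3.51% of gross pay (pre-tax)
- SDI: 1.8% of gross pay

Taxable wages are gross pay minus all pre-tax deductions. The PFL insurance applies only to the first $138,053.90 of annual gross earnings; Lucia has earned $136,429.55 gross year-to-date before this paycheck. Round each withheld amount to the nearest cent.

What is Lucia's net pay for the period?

$2,892.62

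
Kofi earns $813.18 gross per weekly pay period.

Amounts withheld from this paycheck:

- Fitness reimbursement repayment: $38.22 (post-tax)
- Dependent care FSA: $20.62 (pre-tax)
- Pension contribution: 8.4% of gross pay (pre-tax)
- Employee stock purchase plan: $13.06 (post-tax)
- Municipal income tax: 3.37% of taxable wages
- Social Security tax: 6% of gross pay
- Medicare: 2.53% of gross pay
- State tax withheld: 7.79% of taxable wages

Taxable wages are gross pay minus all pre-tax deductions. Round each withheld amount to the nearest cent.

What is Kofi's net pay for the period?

$522.78

Dependent care FSA: $20.62
Pension contribution: $813.18 × 0.084 = $68.31
Pre-tax total = $20.62 + $68.31 = $88.93
Taxable wages = $813.18 − $88.93 = $724.25
State tax withheld: $724.25 × 0.0779 = $56.42
Municipal income tax: $724.25 × 0.0337 = $24.41
Medicare: $813.18 × 0.0253 = $20.57
Social Security tax: $813.18 × 0.06 = $48.79
Fitness reimbursement repayment: $38.22
Employee stock purchase plan: $13.06
Total deductions = $20.62 + $68.31 + $56.42 + $24.41 + $20.57 + $48.79 + $38.22 + $13.06 = $290.40
Net pay = $813.18 − $290.40 = $522.78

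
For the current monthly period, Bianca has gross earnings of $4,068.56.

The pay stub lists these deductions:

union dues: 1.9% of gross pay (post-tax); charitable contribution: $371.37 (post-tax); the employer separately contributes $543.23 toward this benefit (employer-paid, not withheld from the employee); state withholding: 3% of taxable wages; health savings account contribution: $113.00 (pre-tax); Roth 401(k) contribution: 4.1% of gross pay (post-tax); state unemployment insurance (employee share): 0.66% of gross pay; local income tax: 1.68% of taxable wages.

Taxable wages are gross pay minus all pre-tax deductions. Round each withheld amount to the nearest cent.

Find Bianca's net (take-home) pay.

$3,128.11

Health savings account contribution: $113.00
Taxable wages = $4,068.56 − $113.00 = $3,955.56
Local income tax: $3,955.56 × 0.0168 = $66.45
State withholding: $3,955.56 × 0.03 = $118.67
State unemployment insurance (employee share): $4,068.56 × 0.0066 = $26.85
Roth 401(k) contribution: $4,068.56 × 0.041 = $166.81
Union dues: $4,068.56 × 0.019 = $77.30
Charitable contribution: $371.37
(Employer's $543.23 toward charitable contribution is not withheld from the employee.)
Total deductions = $113.00 + $66.45 + $118.67 + $26.85 + $166.81 + $77.30 + $371.37 = $940.45
Net pay = $4,068.56 − $940.45 = $3,128.11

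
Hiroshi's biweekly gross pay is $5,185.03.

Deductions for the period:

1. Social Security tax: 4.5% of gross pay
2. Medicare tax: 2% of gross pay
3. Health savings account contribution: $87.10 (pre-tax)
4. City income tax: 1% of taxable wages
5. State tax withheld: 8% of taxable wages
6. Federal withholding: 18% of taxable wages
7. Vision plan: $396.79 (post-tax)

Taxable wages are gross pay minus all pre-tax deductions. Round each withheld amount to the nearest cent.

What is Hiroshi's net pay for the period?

$2,987.67

Health savings account contribution: $87.10
Taxable wages = $5,185.03 − $87.10 = $5,097.93
City income tax: $5,097.93 × 0.01 = $50.98
Federal withholding: $5,097.93 × 0.18 = $917.63
State tax withheld: $5,097.93 × 0.08 = $407.83
Medicare tax: $5,185.03 × 0.02 = $103.70
Social Security tax: $5,185.03 × 0.045 = $233.33
Vision plan: $396.79
Total deductions = $87.10 + $50.98 + $917.63 + $407.83 + $103.70 + $233.33 + $396.79 = $2,197.36
Net pay = $5,185.03 − $2,197.36 = $2,987.67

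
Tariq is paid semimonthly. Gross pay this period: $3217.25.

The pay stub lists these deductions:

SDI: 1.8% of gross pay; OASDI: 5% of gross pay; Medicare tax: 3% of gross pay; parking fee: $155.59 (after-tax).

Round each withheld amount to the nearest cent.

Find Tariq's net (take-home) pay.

OASDI: $3217.25 × 0.05 = $160.86
SDI: $3217.25 × 0.018 = $57.91
Medicare tax: $3217.25 × 0.03 = $96.52
Parking fee: $155.59
Total deductions = $160.86 + $57.91 + $96.52 + $155.59 = $470.88
Net pay = $3217.25 − $470.88 = $2746.37

$2746.37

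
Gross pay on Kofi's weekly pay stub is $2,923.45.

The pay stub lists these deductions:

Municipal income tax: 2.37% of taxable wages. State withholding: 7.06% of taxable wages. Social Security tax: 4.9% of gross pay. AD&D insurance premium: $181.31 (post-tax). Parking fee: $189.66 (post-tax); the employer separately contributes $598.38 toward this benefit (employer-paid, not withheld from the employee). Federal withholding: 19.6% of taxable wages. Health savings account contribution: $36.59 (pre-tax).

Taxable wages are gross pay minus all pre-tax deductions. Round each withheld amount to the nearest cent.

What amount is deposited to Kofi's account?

$1,534.59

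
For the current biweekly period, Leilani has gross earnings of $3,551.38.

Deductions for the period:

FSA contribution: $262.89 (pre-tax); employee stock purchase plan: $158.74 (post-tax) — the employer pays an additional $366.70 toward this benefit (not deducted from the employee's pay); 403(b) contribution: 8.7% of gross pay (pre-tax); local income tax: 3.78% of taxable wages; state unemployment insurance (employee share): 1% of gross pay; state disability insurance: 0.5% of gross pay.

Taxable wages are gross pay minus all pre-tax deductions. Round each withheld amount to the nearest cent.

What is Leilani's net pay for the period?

$2,654.88

403(b) contribution: $3,551.38 × 0.087 = $308.97
FSA contribution: $262.89
Pre-tax total = $308.97 + $262.89 = $571.86
Taxable wages = $3,551.38 − $571.86 = $2,979.52
Local income tax: $2,979.52 × 0.0378 = $112.63
State disability insurance: $3,551.38 × 0.005 = $17.76
State unemployment insurance (employee share): $3,551.38 × 0.01 = $35.51
Employee stock purchase plan: $158.74
(Employer's $366.70 toward employee stock purchase plan is not withheld from the employee.)
Total deductions = $308.97 + $262.89 + $112.63 + $17.76 + $35.51 + $158.74 = $896.50
Net pay = $3,551.38 − $896.50 = $2,654.88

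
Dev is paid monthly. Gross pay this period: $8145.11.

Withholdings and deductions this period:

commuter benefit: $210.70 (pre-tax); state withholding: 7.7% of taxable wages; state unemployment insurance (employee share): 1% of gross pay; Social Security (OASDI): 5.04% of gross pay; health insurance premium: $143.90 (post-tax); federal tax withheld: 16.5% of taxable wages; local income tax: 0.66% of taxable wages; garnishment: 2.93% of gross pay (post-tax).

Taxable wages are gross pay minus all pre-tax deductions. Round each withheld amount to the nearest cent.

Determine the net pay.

Commuter benefit: $210.70
Taxable wages = $8145.11 − $210.70 = $7934.41
State withholding: $7934.41 × 0.077 = $610.95
Federal tax withheld: $7934.41 × 0.165 = $1309.18
Local income tax: $7934.41 × 0.0066 = $52.37
State unemployment insurance (employee share): $8145.11 × 0.01 = $81.45
Social Security (OASDI): $8145.11 × 0.0504 = $410.51
Garnishment: $8145.11 × 0.0293 = $238.65
Health insurance premium: $143.90
Total deductions = $210.70 + $610.95 + $1309.18 + $52.37 + $81.45 + $410.51 + $238.65 + $143.90 = $3057.71
Net pay = $8145.11 − $3057.71 = $5087.40

$5087.40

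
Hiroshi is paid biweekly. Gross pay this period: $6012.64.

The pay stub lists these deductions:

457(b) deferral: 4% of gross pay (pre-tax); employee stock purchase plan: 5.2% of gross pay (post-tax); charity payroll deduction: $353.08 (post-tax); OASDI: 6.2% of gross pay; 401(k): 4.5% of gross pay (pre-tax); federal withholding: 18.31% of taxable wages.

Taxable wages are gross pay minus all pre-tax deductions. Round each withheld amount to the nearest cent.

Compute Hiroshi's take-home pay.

457(b) deferral: $6012.64 × 0.04 = $240.51
401(k): $6012.64 × 0.045 = $270.57
Pre-tax total = $240.51 + $270.57 = $511.08
Taxable wages = $6012.64 − $511.08 = $5501.56
Federal withholding: $5501.56 × 0.1831 = $1007.34
OASDI: $6012.64 × 0.062 = $372.78
Employee stock purchase plan: $6012.64 × 0.052 = $312.66
Charity payroll deduction: $353.08
Total deductions = $240.51 + $270.57 + $1007.34 + $372.78 + $312.66 + $353.08 = $2556.94
Net pay = $6012.64 − $2556.94 = $3455.70

$3455.70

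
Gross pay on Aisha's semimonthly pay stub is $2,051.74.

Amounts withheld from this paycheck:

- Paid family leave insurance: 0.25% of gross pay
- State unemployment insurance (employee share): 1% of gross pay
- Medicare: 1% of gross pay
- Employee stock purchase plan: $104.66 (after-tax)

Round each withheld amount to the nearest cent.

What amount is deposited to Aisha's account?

Medicare: $2,051.74 × 0.01 = $20.52
State unemployment insurance (employee share): $2,051.74 × 0.01 = $20.52
Paid family leave insurance: $2,051.74 × 0.0025 = $5.13
Employee stock purchase plan: $104.66
Total deductions = $20.52 + $20.52 + $5.13 + $104.66 = $150.83
Net pay = $2,051.74 − $150.83 = $1,900.91

$1,900.91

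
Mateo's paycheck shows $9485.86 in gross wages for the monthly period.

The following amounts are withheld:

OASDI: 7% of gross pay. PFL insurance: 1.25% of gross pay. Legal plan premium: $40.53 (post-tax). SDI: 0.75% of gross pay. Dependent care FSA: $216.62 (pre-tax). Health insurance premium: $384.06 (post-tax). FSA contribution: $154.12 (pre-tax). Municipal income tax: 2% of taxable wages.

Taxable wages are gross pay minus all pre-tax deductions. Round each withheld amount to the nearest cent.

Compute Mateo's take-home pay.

$7654.51

Dependent care FSA: $216.62
FSA contribution: $154.12
Pre-tax total = $216.62 + $154.12 = $370.74
Taxable wages = $9485.86 − $370.74 = $9115.12
Municipal income tax: $9115.12 × 0.02 = $182.30
SDI: $9485.86 × 0.0075 = $71.14
PFL insurance: $9485.86 × 0.0125 = $118.57
OASDI: $9485.86 × 0.07 = $664.01
Health insurance premium: $384.06
Legal plan premium: $40.53
Total deductions = $216.62 + $154.12 + $182.30 + $71.14 + $118.57 + $664.01 + $384.06 + $40.53 = $1831.35
Net pay = $9485.86 − $1831.35 = $7654.51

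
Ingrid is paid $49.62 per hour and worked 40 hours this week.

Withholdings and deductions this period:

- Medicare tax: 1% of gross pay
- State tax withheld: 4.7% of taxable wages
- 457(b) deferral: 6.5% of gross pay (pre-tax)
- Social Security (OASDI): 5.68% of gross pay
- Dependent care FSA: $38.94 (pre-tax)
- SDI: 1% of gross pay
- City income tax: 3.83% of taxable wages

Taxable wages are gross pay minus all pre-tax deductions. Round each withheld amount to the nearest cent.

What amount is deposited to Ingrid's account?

$1,509.43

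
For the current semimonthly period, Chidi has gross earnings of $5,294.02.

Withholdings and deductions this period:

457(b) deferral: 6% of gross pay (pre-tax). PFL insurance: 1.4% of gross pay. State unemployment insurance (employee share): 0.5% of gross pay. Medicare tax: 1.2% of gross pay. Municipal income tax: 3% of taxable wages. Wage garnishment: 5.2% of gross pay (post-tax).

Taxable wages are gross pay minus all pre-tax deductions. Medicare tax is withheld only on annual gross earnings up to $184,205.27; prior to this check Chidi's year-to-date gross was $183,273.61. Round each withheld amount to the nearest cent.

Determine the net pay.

$4,440.03

457(b) deferral: $5,294.02 × 0.06 = $317.64
Taxable wages = $5,294.02 − $317.64 = $4,976.38
Municipal income tax: $4,976.38 × 0.03 = $149.29
Medicare tax: only $184,205.27 − $183,273.61 = $931.66 of this check is subject → $931.66 × 0.012 = $11.18
State unemployment insurance (employee share): $5,294.02 × 0.005 = $26.47
PFL insurance: $5,294.02 × 0.014 = $74.12
Wage garnishment: $5,294.02 × 0.052 = $275.29
Total deductions = $317.64 + $149.29 + $11.18 + $26.47 + $74.12 + $275.29 = $853.99
Net pay = $5,294.02 − $853.99 = $4,440.03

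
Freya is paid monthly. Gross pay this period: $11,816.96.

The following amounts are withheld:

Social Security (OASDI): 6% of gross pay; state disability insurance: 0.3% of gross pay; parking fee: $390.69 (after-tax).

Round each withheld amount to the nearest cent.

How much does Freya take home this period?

State disability insurance: $11,816.96 × 0.003 = $35.45
Social Security (OASDI): $11,816.96 × 0.06 = $709.02
Parking fee: $390.69
Total deductions = $35.45 + $709.02 + $390.69 = $1,135.16
Net pay = $11,816.96 − $1,135.16 = $10,681.80

$10,681.80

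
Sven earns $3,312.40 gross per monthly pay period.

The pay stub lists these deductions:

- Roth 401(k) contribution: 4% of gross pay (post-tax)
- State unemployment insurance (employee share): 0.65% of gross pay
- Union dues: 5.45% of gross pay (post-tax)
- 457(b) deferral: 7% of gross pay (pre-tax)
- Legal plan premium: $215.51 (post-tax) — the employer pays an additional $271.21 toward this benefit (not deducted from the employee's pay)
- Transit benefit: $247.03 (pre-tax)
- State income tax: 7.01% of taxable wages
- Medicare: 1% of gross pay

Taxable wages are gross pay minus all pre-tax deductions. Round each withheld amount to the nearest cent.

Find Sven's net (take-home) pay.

$2,051.68

Transit benefit: $247.03
457(b) deferral: $3,312.40 × 0.07 = $231.87
Pre-tax total = $247.03 + $231.87 = $478.90
Taxable wages = $3,312.40 − $478.90 = $2,833.50
State income tax: $2,833.50 × 0.0701 = $198.63
Medicare: $3,312.40 × 0.01 = $33.12
State unemployment insurance (employee share): $3,312.40 × 0.0065 = $21.53
Union dues: $3,312.40 × 0.0545 = $180.53
Roth 401(k) contribution: $3,312.40 × 0.04 = $132.50
Legal plan premium: $215.51
(Employer's $271.21 toward legal plan premium is not withheld from the employee.)
Total deductions = $247.03 + $231.87 + $198.63 + $33.12 + $21.53 + $180.53 + $132.50 + $215.51 = $1,260.72
Net pay = $3,312.40 − $1,260.72 = $2,051.68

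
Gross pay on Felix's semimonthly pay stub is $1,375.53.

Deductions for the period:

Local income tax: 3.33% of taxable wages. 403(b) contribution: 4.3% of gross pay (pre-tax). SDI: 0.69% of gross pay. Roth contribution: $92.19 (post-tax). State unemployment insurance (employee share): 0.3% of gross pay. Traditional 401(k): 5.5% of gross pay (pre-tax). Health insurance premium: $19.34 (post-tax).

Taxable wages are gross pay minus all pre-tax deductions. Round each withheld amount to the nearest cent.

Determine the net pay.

$1,074.26

403(b) contribution: $1,375.53 × 0.043 = $59.15
Traditional 401(k): $1,375.53 × 0.055 = $75.65
Pre-tax total = $59.15 + $75.65 = $134.80
Taxable wages = $1,375.53 − $134.80 = $1,240.73
Local income tax: $1,240.73 × 0.0333 = $41.32
State unemployment insurance (employee share): $1,375.53 × 0.003 = $4.13
SDI: $1,375.53 × 0.0069 = $9.49
Roth contribution: $92.19
Health insurance premium: $19.34
Total deductions = $59.15 + $75.65 + $41.32 + $4.13 + $9.49 + $92.19 + $19.34 = $301.27
Net pay = $1,375.53 − $301.27 = $1,074.26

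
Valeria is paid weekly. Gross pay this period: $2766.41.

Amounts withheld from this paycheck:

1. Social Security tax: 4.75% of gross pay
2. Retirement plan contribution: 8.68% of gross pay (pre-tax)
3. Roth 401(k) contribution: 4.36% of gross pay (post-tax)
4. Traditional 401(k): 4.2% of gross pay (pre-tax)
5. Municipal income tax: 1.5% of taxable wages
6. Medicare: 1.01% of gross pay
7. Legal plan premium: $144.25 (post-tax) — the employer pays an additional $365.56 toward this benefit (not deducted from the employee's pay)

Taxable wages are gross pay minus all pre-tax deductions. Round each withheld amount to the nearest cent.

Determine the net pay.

$1949.74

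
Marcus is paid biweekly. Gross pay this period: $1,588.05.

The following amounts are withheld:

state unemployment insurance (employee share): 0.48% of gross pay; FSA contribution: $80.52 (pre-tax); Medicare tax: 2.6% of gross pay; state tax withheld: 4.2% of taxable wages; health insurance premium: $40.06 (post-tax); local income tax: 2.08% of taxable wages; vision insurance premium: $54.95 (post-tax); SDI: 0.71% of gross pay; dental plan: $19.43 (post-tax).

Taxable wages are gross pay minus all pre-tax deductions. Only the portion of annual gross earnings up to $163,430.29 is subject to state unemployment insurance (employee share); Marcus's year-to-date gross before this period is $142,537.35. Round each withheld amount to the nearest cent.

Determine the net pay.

FSA contribution: $80.52
Taxable wages = $1,588.05 − $80.52 = $1,507.53
Local income tax: $1,507.53 × 0.0208 = $31.36
State tax withheld: $1,507.53 × 0.042 = $63.32
Medicare tax: $1,588.05 × 0.026 = $41.29
State unemployment insurance (employee share): cap not yet reached, full $1,588.05 is subject → $1,588.05 × 0.0048 = $7.62
SDI: $1,588.05 × 0.0071 = $11.28
Vision insurance premium: $54.95
Health insurance premium: $40.06
Dental plan: $19.43
Total deductions = $80.52 + $31.36 + $63.32 + $41.29 + $7.62 + $11.28 + $54.95 + $40.06 + $19.43 = $349.83
Net pay = $1,588.05 − $349.83 = $1,238.22

$1,238.22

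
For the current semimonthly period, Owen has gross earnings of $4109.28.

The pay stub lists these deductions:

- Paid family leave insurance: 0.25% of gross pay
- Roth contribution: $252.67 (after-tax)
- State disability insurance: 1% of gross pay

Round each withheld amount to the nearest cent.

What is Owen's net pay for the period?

$3805.25

Paid family leave insurance: $4109.28 × 0.0025 = $10.27
State disability insurance: $4109.28 × 0.01 = $41.09
Roth contribution: $252.67
Total deductions = $10.27 + $41.09 + $252.67 = $304.03
Net pay = $4109.28 − $304.03 = $3805.25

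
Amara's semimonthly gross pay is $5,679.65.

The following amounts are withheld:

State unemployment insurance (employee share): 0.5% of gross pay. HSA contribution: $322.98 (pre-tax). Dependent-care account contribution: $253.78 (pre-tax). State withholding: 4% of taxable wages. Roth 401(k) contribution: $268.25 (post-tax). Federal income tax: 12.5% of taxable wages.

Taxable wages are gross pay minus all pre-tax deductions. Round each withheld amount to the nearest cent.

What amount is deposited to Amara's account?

$3,964.26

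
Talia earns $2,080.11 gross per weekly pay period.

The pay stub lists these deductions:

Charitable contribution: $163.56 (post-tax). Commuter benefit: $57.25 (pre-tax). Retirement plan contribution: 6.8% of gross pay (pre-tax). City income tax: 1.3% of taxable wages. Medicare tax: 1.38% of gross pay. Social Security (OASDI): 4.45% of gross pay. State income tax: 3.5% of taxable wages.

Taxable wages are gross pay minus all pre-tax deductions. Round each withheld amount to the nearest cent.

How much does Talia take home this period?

$1,506.27

Retirement plan contribution: $2,080.11 × 0.068 = $141.45
Commuter benefit: $57.25
Pre-tax total = $141.45 + $57.25 = $198.70
Taxable wages = $2,080.11 − $198.70 = $1,881.41
City income tax: $1,881.41 × 0.013 = $24.46
State income tax: $1,881.41 × 0.035 = $65.85
Medicare tax: $2,080.11 × 0.0138 = $28.71
Social Security (OASDI): $2,080.11 × 0.0445 = $92.56
Charitable contribution: $163.56
Total deductions = $141.45 + $57.25 + $24.46 + $65.85 + $28.71 + $92.56 + $163.56 = $573.84
Net pay = $2,080.11 − $573.84 = $1,506.27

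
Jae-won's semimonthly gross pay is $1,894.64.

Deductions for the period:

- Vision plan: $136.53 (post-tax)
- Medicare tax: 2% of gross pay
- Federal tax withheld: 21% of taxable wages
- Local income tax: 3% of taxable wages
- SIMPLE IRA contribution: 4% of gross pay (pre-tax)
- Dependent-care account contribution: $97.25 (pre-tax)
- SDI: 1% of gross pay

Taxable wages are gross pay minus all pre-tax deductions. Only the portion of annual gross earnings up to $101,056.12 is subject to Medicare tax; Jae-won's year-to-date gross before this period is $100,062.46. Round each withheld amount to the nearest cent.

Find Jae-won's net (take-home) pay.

$1,133.06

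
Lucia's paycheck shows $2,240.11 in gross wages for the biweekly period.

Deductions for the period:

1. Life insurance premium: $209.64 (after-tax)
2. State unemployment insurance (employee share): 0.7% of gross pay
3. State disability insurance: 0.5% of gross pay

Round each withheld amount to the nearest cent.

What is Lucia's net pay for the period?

$2,003.59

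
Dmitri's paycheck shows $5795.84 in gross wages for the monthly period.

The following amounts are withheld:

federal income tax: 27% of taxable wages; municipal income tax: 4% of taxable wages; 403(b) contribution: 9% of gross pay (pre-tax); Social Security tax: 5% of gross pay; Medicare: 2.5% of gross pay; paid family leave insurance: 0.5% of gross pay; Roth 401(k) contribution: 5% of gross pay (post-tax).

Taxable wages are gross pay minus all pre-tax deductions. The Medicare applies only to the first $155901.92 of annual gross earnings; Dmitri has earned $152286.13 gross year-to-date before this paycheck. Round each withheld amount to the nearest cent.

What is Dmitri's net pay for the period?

$2940.25

403(b) contribution: $5795.84 × 0.09 = $521.63
Taxable wages = $5795.84 − $521.63 = $5274.21
Federal income tax: $5274.21 × 0.27 = $1424.04
Municipal income tax: $5274.21 × 0.04 = $210.97
Paid family leave insurance: $5795.84 × 0.005 = $28.98
Social Security tax: $5795.84 × 0.05 = $289.79
Medicare: only $155901.92 − $152286.13 = $3615.79 of this check is subject → $3615.79 × 0.025 = $90.39
Roth 401(k) contribution: $5795.84 × 0.05 = $289.79
Total deductions = $521.63 + $1424.04 + $210.97 + $28.98 + $289.79 + $90.39 + $289.79 = $2855.59
Net pay = $5795.84 − $2855.59 = $2940.25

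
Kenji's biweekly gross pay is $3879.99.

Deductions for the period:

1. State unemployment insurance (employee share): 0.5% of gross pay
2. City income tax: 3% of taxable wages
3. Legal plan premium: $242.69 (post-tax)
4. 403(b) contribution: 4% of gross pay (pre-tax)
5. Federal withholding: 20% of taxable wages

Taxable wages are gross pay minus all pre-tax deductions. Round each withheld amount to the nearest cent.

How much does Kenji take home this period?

$2606.00

403(b) contribution: $3879.99 × 0.04 = $155.20
Taxable wages = $3879.99 − $155.20 = $3724.79
Federal withholding: $3724.79 × 0.2 = $744.96
City income tax: $3724.79 × 0.03 = $111.74
State unemployment insurance (employee share): $3879.99 × 0.005 = $19.40
Legal plan premium: $242.69
Total deductions = $155.20 + $744.96 + $111.74 + $19.40 + $242.69 = $1273.99
Net pay = $3879.99 − $1273.99 = $2606.00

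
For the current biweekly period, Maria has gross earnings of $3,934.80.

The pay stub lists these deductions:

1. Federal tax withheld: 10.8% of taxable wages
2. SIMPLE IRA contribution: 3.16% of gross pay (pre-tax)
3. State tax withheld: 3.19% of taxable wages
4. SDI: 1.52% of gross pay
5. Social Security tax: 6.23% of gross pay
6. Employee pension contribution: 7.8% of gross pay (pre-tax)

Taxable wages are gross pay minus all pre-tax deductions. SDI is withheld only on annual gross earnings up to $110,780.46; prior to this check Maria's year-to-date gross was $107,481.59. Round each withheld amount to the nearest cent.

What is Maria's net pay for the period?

Employee pension contribution: $3,934.80 × 0.078 = $306.91
SIMPLE IRA contribution: $3,934.80 × 0.0316 = $124.34
Pre-tax total = $306.91 + $124.34 = $431.25
Taxable wages = $3,934.80 − $431.25 = $3,503.55
State tax withheld: $3,503.55 × 0.0319 = $111.76
Federal tax withheld: $3,503.55 × 0.108 = $378.38
Social Security tax: $3,934.80 × 0.0623 = $245.14
SDI: only $110,780.46 − $107,481.59 = $3,298.87 of this check is subject → $3,298.87 × 0.0152 = $50.14
Total deductions = $306.91 + $124.34 + $111.76 + $378.38 + $245.14 + $50.14 = $1,216.67
Net pay = $3,934.80 − $1,216.67 = $2,718.13

$2,718.13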